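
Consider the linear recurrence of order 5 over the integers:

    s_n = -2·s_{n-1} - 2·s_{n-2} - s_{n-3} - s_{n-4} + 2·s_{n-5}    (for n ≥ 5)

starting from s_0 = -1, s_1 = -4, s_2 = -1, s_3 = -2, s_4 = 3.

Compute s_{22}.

s_5 = -2·3 + -2·-2 + -1·-1 + -1·-4 + 2·-1 = 1
s_6 = -2·1 + -2·3 + -1·-2 + -1·-1 + 2·-4 = -13
s_7 = -2·-13 + -2·1 + -1·3 + -1·-2 + 2·-1 = 21
s_8 = -2·21 + -2·-13 + -1·1 + -1·3 + 2·-2 = -24
s_9 = -2·-24 + -2·21 + -1·-13 + -1·1 + 2·3 = 24
s_10 = -2·24 + -2·-24 + -1·21 + -1·-13 + 2·1 = -6
s_11 = -2·-6 + -2·24 + -1·-24 + -1·21 + 2·-13 = -59
s_12 = -2·-59 + -2·-6 + -1·24 + -1·-24 + 2·21 = 172
s_13 = -2·172 + -2·-59 + -1·-6 + -1·24 + 2·-24 = -292
s_14 = -2·-292 + -2·172 + -1·-59 + -1·-6 + 2·24 = 353
s_15 = -2·353 + -2·-292 + -1·172 + -1·-59 + 2·-6 = -247
s_16 = -2·-247 + -2·353 + -1·-292 + -1·172 + 2·-59 = -210
s_17 = -2·-210 + -2·-247 + -1·353 + -1·-292 + 2·172 = 1197
s_18 = -2·1197 + -2·-210 + -1·-247 + -1·353 + 2·-292 = -2664
s_19 = -2·-2664 + -2·1197 + -1·-210 + -1·-247 + 2·353 = 4097
s_20 = -2·4097 + -2·-2664 + -1·1197 + -1·-210 + 2·-247 = -4347
s_21 = -2·-4347 + -2·4097 + -1·-2664 + -1·1197 + 2·-210 = 1547
s_22 = -2·1547 + -2·-4347 + -1·4097 + -1·-2664 + 2·1197 = 6561

6561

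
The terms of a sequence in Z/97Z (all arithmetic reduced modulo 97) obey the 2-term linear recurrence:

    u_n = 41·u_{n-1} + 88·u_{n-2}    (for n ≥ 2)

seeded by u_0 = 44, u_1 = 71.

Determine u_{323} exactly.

u_2 = 41·71 + 88·44 = 90
u_3 = 41·90 + 88·71 = 44
u_4 = 41·44 + 88·90 = 24
u_5 = 41·24 + 88·44 = 6
u_6 = 41·6 + 88·24 = 30
u_7 = 41·30 + 88·6 = 12
u_8 = 41·12 + 88·30 = 28
u_9 = 41·28 + 88·12 = 70
u_10 = 41·70 + 88·28 = 96
u_11 = 41·96 + 88·70 = 8
u_12 = 41·8 + 88·96 = 46
u_13 = 41·46 + 88·8 = 68
u_14 = 41·68 + 88·46 = 46
u_15 = 41·46 + 88·68 = 13
u_16 = 41·13 + 88·46 = 22
u_17 = 41·22 + 88·13 = 9
u_18 = 41·9 + 88·22 = 74
u_19 = 41·74 + 88·9 = 43
u_20 = 41·43 + 88·74 = 30
u_21 = 41·30 + 88·43 = 67
u_22 = 41·67 + 88·30 = 52
u_23 = 41·52 + 88·67 = 74
u_24 = 41·74 + 88·52 = 44
u_25 = 41·44 + 88·74 = 71
(u_24, u_25) = (44, 71) = (u_0, u_1), so the sequence has period 24.
323 ≡ 11 (mod 24), hence u_323 = u_11 = 8.

8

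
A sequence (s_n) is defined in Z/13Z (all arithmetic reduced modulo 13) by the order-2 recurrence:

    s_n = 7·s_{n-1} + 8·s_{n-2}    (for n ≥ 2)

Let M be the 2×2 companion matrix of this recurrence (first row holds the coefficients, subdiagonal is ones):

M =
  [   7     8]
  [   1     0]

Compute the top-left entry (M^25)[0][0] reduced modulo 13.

(M^25)[0][0] is the top entry after applying M 25 times to the unit state (1, 0). Equivalently it is h_{26} for the auxiliary sequence (h_n) obeying the same recurrence with h_1 = 1 and h_i = 0 for 0 ≤ i < 1:
h_2 = 7·1 + 8·0 = 7
h_3 = 7·7 + 8·1 = 5
h_4 = 7·5 + 8·7 = 0
h_5 = 7·0 + 8·5 = 1
(h_4, h_5) = (0, 1) = (h_0, h_1), so the sequence has period 4.
26 ≡ 2 (mod 4), hence h_26 = h_2 = 7.

7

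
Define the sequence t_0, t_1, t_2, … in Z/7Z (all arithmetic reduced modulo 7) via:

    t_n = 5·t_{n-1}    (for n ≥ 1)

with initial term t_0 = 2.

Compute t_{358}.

4

t_1 = 5·2 = 3
t_2 = 5·3 = 1
t_3 = 5·1 = 5
t_4 = 5·5 = 4
t_5 = 5·4 = 6
t_6 = 5·6 = 2
(t_6) = (2) = (t_0), so the sequence has period 6.
358 ≡ 4 (mod 6), hence t_358 = t_4 = 4.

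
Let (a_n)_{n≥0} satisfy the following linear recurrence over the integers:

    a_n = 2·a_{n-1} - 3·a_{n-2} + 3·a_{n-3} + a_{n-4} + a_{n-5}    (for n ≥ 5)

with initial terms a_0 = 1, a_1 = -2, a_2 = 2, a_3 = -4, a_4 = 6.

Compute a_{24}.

a_5 = 2·6 + -3·-4 + 3·2 + 1·-2 + 1·1 = 29
a_6 = 2·29 + -3·6 + 3·-4 + 1·2 + 1·-2 = 28
a_7 = 2·28 + -3·29 + 3·6 + 1·-4 + 1·2 = -15
a_8 = 2·-15 + -3·28 + 3·29 + 1·6 + 1·-4 = -25
a_9 = 2·-25 + -3·-15 + 3·28 + 1·29 + 1·6 = 114
a_10 = 2·114 + -3·-25 + 3·-15 + 1·28 + 1·29 = 315
a_11 = 2·315 + -3·114 + 3·-25 + 1·-15 + 1·28 = 226
a_12 = 2·226 + -3·315 + 3·114 + 1·-25 + 1·-15 = -191
a_13 = 2·-191 + -3·226 + 3·315 + 1·114 + 1·-25 = -26
a_14 = 2·-26 + -3·-191 + 3·226 + 1·315 + 1·114 = 1628
a_15 = 2·1628 + -3·-26 + 3·-191 + 1·226 + 1·315 = 3302
a_16 = 2·3302 + -3·1628 + 3·-26 + 1·-191 + 1·226 = 1677
a_17 = 2·1677 + -3·3302 + 3·1628 + 1·-26 + 1·-191 = -1885
a_18 = 2·-1885 + -3·1677 + 3·3302 + 1·1628 + 1·-26 = 2707
a_19 = 2·2707 + -3·-1885 + 3·1677 + 1·3302 + 1·1628 = 21030
a_20 = 2·21030 + -3·2707 + 3·-1885 + 1·1677 + 1·3302 = 33263
a_21 = 2·33263 + -3·21030 + 3·2707 + 1·-1885 + 1·1677 = 11349
a_22 = 2·11349 + -3·33263 + 3·21030 + 1·2707 + 1·-1885 = -13179
a_23 = 2·-13179 + -3·11349 + 3·33263 + 1·21030 + 1·2707 = 63121
a_24 = 2·63121 + -3·-13179 + 3·11349 + 1·33263 + 1·21030 = 254119

254119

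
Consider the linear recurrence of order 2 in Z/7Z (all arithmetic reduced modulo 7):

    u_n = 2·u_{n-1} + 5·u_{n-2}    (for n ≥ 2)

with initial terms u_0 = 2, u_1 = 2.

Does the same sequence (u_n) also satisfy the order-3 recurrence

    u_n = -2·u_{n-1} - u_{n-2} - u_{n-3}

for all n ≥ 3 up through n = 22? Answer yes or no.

yes

Terms u_0..u_22: 2, 2, 0, 3, 6, 6, 0, 2, 4, 4, 0, 6, 5, 5, 0, 4, 1, 1, 0, 5, 3, 3, 0
n=3: candidate gives 3, actual u_3 = 3 ✓
n=4: candidate gives 6, actual u_4 = 6 ✓
n=5: candidate gives 6, actual u_5 = 6 ✓
n=6: candidate gives 0, actual u_6 = 0 ✓
n=7: candidate gives 2, actual u_7 = 2 ✓
n=8: candidate gives 4, actual u_8 = 4 ✓
n=9: candidate gives 4, actual u_9 = 4 ✓
n=10: candidate gives 0, actual u_10 = 0 ✓
n=11: candidate gives 6, actual u_11 = 6 ✓
n=12: candidate gives 5, actual u_12 = 5 ✓
n=13: candidate gives 5, actual u_13 = 5 ✓
n=14: candidate gives 0, actual u_14 = 0 ✓
n=15: candidate gives 4, actual u_15 = 4 ✓
n=16: candidate gives 1, actual u_16 = 1 ✓
n=17: candidate gives 1, actual u_17 = 1 ✓
n=18: candidate gives 0, actual u_18 = 0 ✓
n=19: candidate gives 5, actual u_19 = 5 ✓
n=20: candidate gives 3, actual u_20 = 3 ✓
n=21: candidate gives 3, actual u_21 = 3 ✓
n=22: candidate gives 0, actual u_22 = 0 ✓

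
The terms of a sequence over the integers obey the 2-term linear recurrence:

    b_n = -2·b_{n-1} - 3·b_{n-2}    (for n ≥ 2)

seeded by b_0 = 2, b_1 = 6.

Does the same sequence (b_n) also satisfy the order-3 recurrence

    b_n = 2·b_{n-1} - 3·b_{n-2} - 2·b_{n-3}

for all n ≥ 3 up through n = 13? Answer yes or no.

Terms b_0..b_13: 2, 6, -18, 18, 18, -90, 126, 18, -414, 774, -306, -1710, 4338, -3546
n=3: candidate gives -58, actual b_3 = 18 ✗

no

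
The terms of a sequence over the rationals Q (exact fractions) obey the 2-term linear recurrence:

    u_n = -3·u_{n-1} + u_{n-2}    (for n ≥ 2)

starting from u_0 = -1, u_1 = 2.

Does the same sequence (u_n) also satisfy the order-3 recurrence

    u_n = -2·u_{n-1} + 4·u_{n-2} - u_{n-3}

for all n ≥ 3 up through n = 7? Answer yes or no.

Terms u_0..u_7: -1, 2, -7, 23, -76, 251, -829, 2738
n=3: candidate gives 23, actual u_3 = 23 ✓
n=4: candidate gives -76, actual u_4 = -76 ✓
n=5: candidate gives 251, actual u_5 = 251 ✓
n=6: candidate gives -829, actual u_6 = -829 ✓
n=7: candidate gives 2738, actual u_7 = 2738 ✓

yes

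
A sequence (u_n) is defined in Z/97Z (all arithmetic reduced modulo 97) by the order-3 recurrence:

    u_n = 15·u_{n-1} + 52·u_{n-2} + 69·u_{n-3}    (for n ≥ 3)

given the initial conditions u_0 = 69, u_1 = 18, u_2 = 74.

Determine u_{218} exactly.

15

u_3 = 15·74 + 52·18 + 69·69 = 17
u_4 = 15·17 + 52·74 + 69·18 = 10
u_5 = 15·10 + 52·17 + 69·74 = 29
u_6 = 15·29 + 52·10 + 69·17 = 91
u_7 = 15·91 + 52·29 + 69·10 = 71
u_8 = 15·71 + 52·91 + 69·29 = 38
Continuing the recurrence:
  u_9 = 65;  u_10 = 90;  u_11 = 77;  u_12 = 38;  u_13 = 17;  u_14 = 75
  u_15 = 72;  u_16 = 42;  u_17 = 43;  u_18 = 37;  u_19 = 63;  u_20 = 16
  u_21 = 55;  u_22 = 87;  u_23 = 31;  u_24 = 54;  u_25 = 83;  u_26 = 81
  u_27 = 42;  u_28 = 93;  u_29 = 50;  u_30 = 45;  u_31 = 89;  u_32 = 44
  u_33 = 51;  u_34 = 76;  u_35 = 38;  u_36 = 87;  u_37 = 86;  u_38 = 94
  u_39 = 51;  u_40 = 44;  u_41 = 1;  u_42 = 2;  u_43 = 14;  u_44 = 92
  u_45 = 15;  u_46 = 58;  u_47 = 44;  u_48 = 55;  u_49 = 34;  u_50 = 4
  u_51 = 94;  u_52 = 84;  u_53 = 22;  u_54 = 29;  u_55 = 3;  u_56 = 64
  u_57 = 13;  u_58 = 44;  u_59 = 29;  u_60 = 31;  u_61 = 62;  u_62 = 81
  u_63 = 79;  u_64 = 72;  u_65 = 10;  u_66 = 33;  u_67 = 66;  u_68 = 1
  u_69 = 1;  u_70 = 62;  u_71 = 81;  u_72 = 46;  u_73 = 62;  u_74 = 84
  u_75 = 92;  u_76 = 35;  u_77 = 47;  u_78 = 46;  u_79 = 20;  u_80 = 18
  u_81 = 22;  u_82 = 27;  u_83 = 75;  u_84 = 70;  u_85 = 23;  u_86 = 42
  u_87 = 60;  u_88 = 15;  u_89 = 35;  u_90 = 13;  u_91 = 43;  u_92 = 50
  u_93 = 3;  u_94 = 83;  u_95 = 1;  u_96 = 76;  u_97 = 32;  u_98 = 39
  u_99 = 24;  u_100 = 37;  u_101 = 32;  u_102 = 83;  u_103 = 30;  u_104 = 87
  u_105 = 56;  u_106 = 62;  u_107 = 48;  u_108 = 48;  u_109 = 25;  u_110 = 72
  u_111 = 66;  u_112 = 57;  u_113 = 40;  u_114 = 67;  u_115 = 34;  u_116 = 61
  u_117 = 31;  u_118 = 66;  u_119 = 21;  u_120 = 66;  u_121 = 40;  u_122 = 49
  u_123 = 94;  u_124 = 25;  u_125 = 11;  u_126 = 94;  u_127 = 21;  u_128 = 45
  u_129 = 8;  u_130 = 29;  u_131 = 76;  u_132 = 96;  u_133 = 21;  u_134 = 75
  u_135 = 14;  u_136 = 30;  u_137 = 48;  u_138 = 45;  u_139 = 3;  u_140 = 71
  u_141 = 58;  u_142 = 16;  u_143 = 7;  u_144 = 89;  u_145 = 87;  u_146 = 14
  u_147 = 11;  u_148 = 9;  u_149 = 24;  u_150 = 35;  u_151 = 66;  u_152 = 4
  u_153 = 87;  u_154 = 53;  u_155 = 66;  u_156 = 49;  u_157 = 64;  u_158 = 11
  u_159 = 84;  u_160 = 40;  u_161 = 4;  u_162 = 79;  u_163 = 79;  u_164 = 40
  u_165 = 71;  u_166 = 60;  u_167 = 77;  u_168 = 56;  u_169 = 60;  u_170 = 7
  u_171 = 8;  u_172 = 65;  u_173 = 31;  u_174 = 32;  u_175 = 78;  u_176 = 26
  u_177 = 58;  u_178 = 38;  u_179 = 45;  u_180 = 57;  u_181 = 94;  u_182 = 10
  u_183 = 47;  u_184 = 48;  u_185 = 71;  u_186 = 14;  u_187 = 36;  u_188 = 56
  u_189 = 89;  u_190 = 38;  u_191 = 41;  u_192 = 2;  u_193 = 31;  u_194 = 3
  u_195 = 49;  u_196 = 23;  u_197 = 93;  u_198 = 55;  u_199 = 70;  u_200 = 45
  u_201 = 59;  u_202 = 4;  u_203 = 25;  u_204 = 95;  u_205 = 91;  u_206 = 76
  u_207 = 11;  u_208 = 17;  u_209 = 57;  u_210 = 73;  u_211 = 91;  u_212 = 73
  u_213 = 0;  u_214 = 84;  u_215 = 89;  u_216 = 77
u_217 = 15·77 + 52·89 + 69·84 = 36
u_218 = 15·36 + 52·77 + 69·89 = 15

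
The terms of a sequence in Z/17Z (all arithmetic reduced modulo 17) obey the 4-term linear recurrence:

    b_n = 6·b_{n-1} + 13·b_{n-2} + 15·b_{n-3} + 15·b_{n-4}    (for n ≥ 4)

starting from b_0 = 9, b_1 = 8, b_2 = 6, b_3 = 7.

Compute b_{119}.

3

b_4 = 6·7 + 13·6 + 15·8 + 15·9 = 1
b_5 = 6·1 + 13·7 + 15·6 + 15·8 = 1
b_6 = 6·1 + 13·1 + 15·7 + 15·6 = 10
b_7 = 6·10 + 13·1 + 15·1 + 15·7 = 6
b_8 = 6·6 + 13·10 + 15·1 + 15·1 = 9
b_9 = 6·9 + 13·6 + 15·10 + 15·1 = 8
b_10 = 6·8 + 13·9 + 15·6 + 15·10 = 14
b_11 = 6·14 + 13·8 + 15·9 + 15·6 = 5
b_12 = 6·5 + 13·14 + 15·8 + 15·9 = 8
b_13 = 6·8 + 13·5 + 15·14 + 15·8 = 1
b_14 = 6·1 + 13·8 + 15·5 + 15·14 = 4
b_15 = 6·4 + 13·1 + 15·8 + 15·5 = 11
b_16 = 6·11 + 13·4 + 15·1 + 15·8 = 15
b_17 = 6·15 + 13·11 + 15·4 + 15·1 = 2
b_18 = 6·2 + 13·15 + 15·11 + 15·4 = 7
b_19 = 6·7 + 13·2 + 15·15 + 15·11 = 16
b_20 = 6·16 + 13·7 + 15·2 + 15·15 = 0
b_21 = 6·0 + 13·16 + 15·7 + 15·2 = 3
b_22 = 6·3 + 13·0 + 15·16 + 15·7 = 6
b_23 = 6·6 + 13·3 + 15·0 + 15·16 = 9
b_24 = 6·9 + 13·6 + 15·3 + 15·0 = 7
b_25 = 6·7 + 13·9 + 15·6 + 15·3 = 5
b_26 = 6·5 + 13·7 + 15·9 + 15·6 = 6
b_27 = 6·6 + 13·5 + 15·7 + 15·9 = 1
b_28 = 6·1 + 13·6 + 15·5 + 15·7 = 9
b_29 = 6·9 + 13·1 + 15·6 + 15·5 = 11
b_30 = 6·11 + 13·9 + 15·1 + 15·6 = 16
b_31 = 6·16 + 13·11 + 15·9 + 15·1 = 15
b_32 = 6·15 + 13·16 + 15·11 + 15·9 = 3
b_33 = 6·3 + 13·15 + 15·16 + 15·11 = 6
b_34 = 6·6 + 13·3 + 15·15 + 15·16 = 13
b_35 = 6·13 + 13·6 + 15·3 + 15·15 = 1
b_36 = 6·1 + 13·13 + 15·6 + 15·3 = 4
b_37 = 6·4 + 13·1 + 15·13 + 15·6 = 16
b_38 = 6·16 + 13·4 + 15·1 + 15·13 = 1
b_39 = 6·1 + 13·16 + 15·4 + 15·1 = 0
b_40 = 6·0 + 13·1 + 15·16 + 15·4 = 7
b_41 = 6·7 + 13·0 + 15·1 + 15·16 = 8
b_42 = 6·8 + 13·7 + 15·0 + 15·1 = 1
b_43 = 6·1 + 13·8 + 15·7 + 15·0 = 11
b_44 = 6·11 + 13·1 + 15·8 + 15·7 = 15
b_45 = 6·15 + 13·11 + 15·1 + 15·8 = 11
b_46 = 6·11 + 13·15 + 15·11 + 15·1 = 16
b_47 = 6·16 + 13·11 + 15·15 + 15·11 = 0
b_48 = 6·0 + 13·16 + 15·11 + 15·15 = 3
b_49 = 6·3 + 13·0 + 15·16 + 15·11 = 15
b_50 = 6·15 + 13·3 + 15·0 + 15·16 = 12
b_51 = 6·12 + 13·15 + 15·3 + 15·0 = 6
b_52 = 6·6 + 13·12 + 15·15 + 15·3 = 3
b_53 = 6·3 + 13·6 + 15·12 + 15·15 = 8
b_54 = 6·8 + 13·3 + 15·6 + 15·12 = 0
b_55 = 6·0 + 13·8 + 15·3 + 15·6 = 1
b_56 = 6·1 + 13·0 + 15·8 + 15·3 = 1
b_57 = 6·1 + 13·1 + 15·0 + 15·8 = 3
b_58 = 6·3 + 13·1 + 15·1 + 15·0 = 12
b_59 = 6·12 + 13·3 + 15·1 + 15·1 = 5
b_60 = 6·5 + 13·12 + 15·3 + 15·1 = 8
b_61 = 6·8 + 13·5 + 15·12 + 15·3 = 15
b_62 = 6·15 + 13·8 + 15·5 + 15·12 = 7
b_63 = 6·7 + 13·15 + 15·8 + 15·5 = 7
b_64 = 6·7 + 13·7 + 15·15 + 15·8 = 2
b_65 = 6·2 + 13·7 + 15·7 + 15·15 = 8
b_66 = 6·8 + 13·2 + 15·7 + 15·7 = 12
b_67 = 6·12 + 13·8 + 15·2 + 15·7 = 5
b_68 = 6·5 + 13·12 + 15·8 + 15·2 = 13
b_69 = 6·13 + 13·5 + 15·12 + 15·8 = 1
b_70 = 6·1 + 13·13 + 15·5 + 15·12 = 5
b_71 = 6·5 + 13·1 + 15·13 + 15·5 = 7
b_72 = 6·7 + 13·5 + 15·1 + 15·13 = 11
b_73 = 6·11 + 13·7 + 15·5 + 15·1 = 9
b_74 = 6·9 + 13·11 + 15·7 + 15·5 = 3
b_75 = 6·3 + 13·9 + 15·11 + 15·7 = 14
b_76 = 6·14 + 13·3 + 15·9 + 15·11 = 15
b_77 = 6·15 + 13·14 + 15·3 + 15·9 = 10
b_78 = 6·10 + 13·15 + 15·14 + 15·3 = 0
b_79 = 6·0 + 13·10 + 15·15 + 15·14 = 4
b_80 = 6·4 + 13·0 + 15·10 + 15·15 = 8
b_81 = 6·8 + 13·4 + 15·0 + 15·10 = 12
b_82 = 6·12 + 13·8 + 15·4 + 15·0 = 15
b_83 = 6·15 + 13·12 + 15·8 + 15·4 = 1
b_84 = 6·1 + 13·15 + 15·12 + 15·8 = 8
b_85 = 6·8 + 13·1 + 15·15 + 15·12 = 7
b_86 = 6·7 + 13·8 + 15·1 + 15·15 = 12
b_87 = 6·12 + 13·7 + 15·8 + 15·1 = 9
b_88 = 6·9 + 13·12 + 15·7 + 15·8 = 10
b_89 = 6·10 + 13·9 + 15·12 + 15·7 = 3
b_90 = 6·3 + 13·10 + 15·9 + 15·12 = 4
b_91 = 6·4 + 13·3 + 15·10 + 15·9 = 8
b_92 = 6·8 + 13·4 + 15·3 + 15·10 = 6
b_93 = 6·6 + 13·8 + 15·4 + 15·3 = 7
b_94 = 6·7 + 13·6 + 15·8 + 15·4 = 11
b_95 = 6·11 + 13·7 + 15·6 + 15·8 = 10
b_96 = 6·10 + 13·11 + 15·7 + 15·6 = 7
b_97 = 6·7 + 13·10 + 15·11 + 15·7 = 0
b_98 = 6·0 + 13·7 + 15·10 + 15·11 = 15
b_99 = 6·15 + 13·0 + 15·7 + 15·10 = 5
b_100 = 6·5 + 13·15 + 15·0 + 15·7 = 7
b_101 = 6·7 + 13·5 + 15·15 + 15·0 = 9
b_102 = 6·9 + 13·7 + 15·5 + 15·15 = 3
b_103 = 6·3 + 13·9 + 15·7 + 15·5 = 9
b_104 = 6·9 + 13·3 + 15·9 + 15·7 = 10
b_105 = 6·10 + 13·9 + 15·3 + 15·9 = 0
b_106 = 6·0 + 13·10 + 15·9 + 15·3 = 4
b_107 = 6·4 + 13·0 + 15·10 + 15·9 = 3
b_108 = 6·3 + 13·4 + 15·0 + 15·10 = 16
b_109 = 6·16 + 13·3 + 15·4 + 15·0 = 8
b_110 = 6·8 + 13·16 + 15·3 + 15·4 = 4
b_111 = 6·4 + 13·8 + 15·16 + 15·3 = 5
b_112 = 6·5 + 13·4 + 15·8 + 15·16 = 0
b_113 = 6·0 + 13·5 + 15·4 + 15·8 = 7
b_114 = 6·7 + 13·0 + 15·5 + 15·4 = 7
b_115 = 6·7 + 13·7 + 15·0 + 15·5 = 4
b_116 = 6·4 + 13·7 + 15·7 + 15·0 = 16
b_117 = 6·16 + 13·4 + 15·7 + 15·7 = 1
b_118 = 6·1 + 13·16 + 15·4 + 15·7 = 5
b_119 = 6·5 + 13·1 + 15·16 + 15·4 = 3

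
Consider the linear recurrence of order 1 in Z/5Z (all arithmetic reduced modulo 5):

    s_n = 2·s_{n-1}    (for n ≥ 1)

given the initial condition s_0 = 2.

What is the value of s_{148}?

s_1 = 2·2 = 4
s_2 = 2·4 = 3
s_3 = 2·3 = 1
s_4 = 2·1 = 2
(s_4) = (2) = (s_0), so the sequence has period 4.
148 ≡ 0 (mod 4), hence s_148 = s_0 = 2.

2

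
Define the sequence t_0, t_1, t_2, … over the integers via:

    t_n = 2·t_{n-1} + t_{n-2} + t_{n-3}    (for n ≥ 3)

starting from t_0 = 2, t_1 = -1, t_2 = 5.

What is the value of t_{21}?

212605112

t_3 = 2·5 + 1·-1 + 1·2 = 11
t_4 = 2·11 + 1·5 + 1·-1 = 26
t_5 = 2·26 + 1·11 + 1·5 = 68
t_6 = 2·68 + 1·26 + 1·11 = 173
t_7 = 2·173 + 1·68 + 1·26 = 440
t_8 = 2·440 + 1·173 + 1·68 = 1121
t_9 = 2·1121 + 1·440 + 1·173 = 2855
t_10 = 2·2855 + 1·1121 + 1·440 = 7271
t_11 = 2·7271 + 1·2855 + 1·1121 = 18518
t_12 = 2·18518 + 1·7271 + 1·2855 = 47162
t_13 = 2·47162 + 1·18518 + 1·7271 = 120113
t_14 = 2·120113 + 1·47162 + 1·18518 = 305906
t_15 = 2·305906 + 1·120113 + 1·47162 = 779087
t_16 = 2·779087 + 1·305906 + 1·120113 = 1984193
t_17 = 2·1984193 + 1·779087 + 1·305906 = 5053379
t_18 = 2·5053379 + 1·1984193 + 1·779087 = 12870038
t_19 = 2·12870038 + 1·5053379 + 1·1984193 = 32777648
t_20 = 2·32777648 + 1·12870038 + 1·5053379 = 83478713
t_21 = 2·83478713 + 1·32777648 + 1·12870038 = 212605112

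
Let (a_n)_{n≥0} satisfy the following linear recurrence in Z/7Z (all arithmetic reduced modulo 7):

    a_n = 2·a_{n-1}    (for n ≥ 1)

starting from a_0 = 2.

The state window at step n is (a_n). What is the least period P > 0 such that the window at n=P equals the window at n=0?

n=0: window = (2)
n=1: window = (4)
n=2: window = (1)
n=3: window = (2)
window at n=3 equals window at n=0 → period = 3

3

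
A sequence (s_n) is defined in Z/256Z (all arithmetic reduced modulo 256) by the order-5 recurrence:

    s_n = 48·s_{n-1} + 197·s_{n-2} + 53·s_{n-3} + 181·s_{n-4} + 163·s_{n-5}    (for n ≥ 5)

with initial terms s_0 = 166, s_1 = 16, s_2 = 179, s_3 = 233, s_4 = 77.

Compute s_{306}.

13

s_5 = 48·77 + 197·233 + 53·179 + 181·16 + 163·166 = 206
s_6 = 48·206 + 197·77 + 53·233 + 181·179 + 163·16 = 221
s_7 = 48·221 + 197·206 + 53·77 + 181·233 + 163·179 = 157
s_8 = 48·157 + 197·221 + 53·206 + 181·77 + 163·233 = 243
s_9 = 48·243 + 197·157 + 53·221 + 181·206 + 163·77 = 207
s_10 = 48·207 + 197·243 + 53·157 + 181·221 + 163·206 = 187
Continuing the recurrence:
  s_11 = 98;  s_12 = 232;  s_13 = 181;  s_14 = 198;  s_15 = 204;  s_16 = 133
  s_17 = 155;  s_18 = 226;  s_19 = 126;  s_20 = 142;  s_21 = 166;  s_22 = 247
  s_23 = 112;  s_24 = 17;  s_25 = 75;  s_26 = 170;  s_27 = 145;  s_28 = 222
  s_29 = 65;  s_30 = 254;  s_31 = 94;  s_32 = 212;  s_33 = 251;  s_34 = 163
  s_35 = 203;  s_36 = 52;  s_37 = 41;  s_38 = 203;  s_39 = 177;  s_40 = 233
  s_41 = 5;  s_42 = 132;  s_43 = 60;  s_44 = 77;  s_45 = 212;  s_46 = 240
  s_47 = 141;  s_48 = 169;  s_49 = 204;  s_50 = 42;  s_51 = 90;  s_52 = 178
  s_53 = 43;  s_54 = 66;  s_55 = 177;  s_56 = 9;  s_57 = 76;  s_58 = 221
  s_59 = 244;  s_60 = 157;  s_61 = 108;  s_62 = 58;  s_63 = 184;  s_64 = 219
  s_65 = 253;  s_66 = 213;  s_67 = 254;  s_68 = 233;  s_69 = 145;  s_70 = 195
  s_71 = 151;  s_72 = 219;  s_73 = 130;  s_74 = 92;  s_75 = 141;  s_76 = 34
  s_77 = 72;  s_78 = 173;  s_79 = 39;  s_80 = 42;  s_81 = 66;  s_82 = 238
  s_83 = 214;  s_84 = 119;  s_85 = 172;  s_86 = 109;  s_87 = 71;  s_88 = 50
  s_89 = 245;  s_90 = 178;  s_91 = 221;  s_92 = 178;  s_93 = 90;  s_94 = 116
  s_95 = 115;  s_96 = 7;  s_97 = 203;  s_98 = 148;  s_99 = 149;  s_100 = 7
  s_101 = 153;  s_102 = 209;  s_103 = 245;  s_104 = 68;  s_105 = 48;  s_106 = 61
  s_107 = 192;  s_108 = 244;  s_109 = 93;  s_110 = 165;  s_111 = 156;  s_112 = 62
  s_113 = 242;  s_114 = 66;  s_115 = 203;  s_116 = 30;  s_117 = 21;  s_118 = 205
  s_119 = 92;  s_120 = 209;  s_121 = 96;  s_122 = 49;  s_123 = 232;  s_124 = 110
  s_125 = 64;  s_126 = 115;  s_127 = 209;  s_128 = 109;  s_129 = 94;  s_130 = 213
  s_131 = 213;  s_132 = 115;  s_133 = 111;  s_134 = 219;  s_135 = 130;  s_136 = 208
  s_137 = 21;  s_138 = 110;  s_139 = 52;  s_140 = 149;  s_141 = 3;  s_142 = 34
  s_143 = 86;  s_144 = 94;  s_145 = 214;  s_146 = 55;  s_147 = 232;  s_148 = 89
  s_149 = 195;  s_150 = 58;  s_151 = 105;  s_152 = 86;  s_153 = 121;  s_154 = 198
  s_155 = 54;  s_156 = 52;  s_157 = 155;  s_158 = 75;  s_159 = 91;  s_160 = 4
  s_161 = 1;  s_162 = 211;  s_163 = 65;  s_164 = 137;  s_165 = 165;  s_166 = 164
  s_167 = 100;  s_168 = 93;  s_169 = 60;  s_170 = 136;  s_171 = 13;  s_172 = 241
  s_173 = 252;  s_174 = 194;  s_175 = 250;  s_176 = 2;  s_177 = 139;  s_178 = 250
  s_179 = 137;  s_180 = 113;  s_181 = 236;  s_182 = 213;  s_183 = 252;  s_184 = 37
  s_185 = 196;  s_186 = 66;  s_187 = 168;  s_188 = 123;  s_189 = 37;  s_190 = 213
  s_191 = 174;  s_192 = 33;  s_193 = 169;  s_194 = 67;  s_195 = 23;  s_196 = 251
  s_197 = 34;  s_198 = 68;  s_199 = 205;  s_200 = 234;  s_201 = 144;  s_202 = 61
  s_203 = 239;  s_204 = 138;  s_205 = 58;  s_206 = 94;  s_207 = 166;  s_208 = 55
  s_209 = 100;  s_210 = 213;  s_211 = 127;  s_212 = 2;  s_213 = 237;  s_214 = 138
  s_215 = 21;  s_216 = 122;  s_217 = 114;  s_218 = 20;  s_219 = 115;  s_220 = 47
  s_221 = 187;  s_222 = 196;  s_223 = 109;  s_224 = 111;  s_225 = 105;  s_226 = 81
  s_227 = 213;  s_228 = 228;  s_229 = 88;  s_230 = 45;  s_231 = 136;  s_232 = 44
  s_233 = 157;  s_234 = 77;  s_235 = 44;  s_236 = 182;  s_237 = 242;  s_238 = 242
  s_239 = 107;  s_240 = 22;  s_241 = 141;  s_242 = 181;  s_243 = 188;  s_244 = 105
  s_245 = 136;  s_246 = 249;  s_247 = 64;  s_248 = 182;  s_249 = 240;  s_250 = 243
  s_251 = 185;  s_252 = 205;  s_253 = 174;  s_254 = 77;  s_255 = 77;  s_256 = 115
  s_257 = 79;  s_258 = 123;  s_259 = 34;  s_260 = 184;  s_261 = 53;  s_262 = 214
  s_263 = 92;  s_264 = 165;  s_265 = 171;  s_266 = 34;  s_267 = 110;  s_268 = 110
  s_269 = 70;  s_270 = 119;  s_271 = 96;  s_272 = 225;  s_273 = 59;  s_274 = 202
  s_275 = 129;  s_276 = 14;  s_277 = 177;  s_278 = 14;  s_279 = 142;  s_280 = 20
  s_281 = 251;  s_282 = 115;  s_283 = 43;  s_284 = 20;  s_285 = 217;  s_286 = 27
  s_287 = 209;  s_288 = 105;  s_289 = 69;  s_290 = 68;  s_291 = 140;  s_292 = 45
  s_293 = 228;  s_294 = 96;  s_295 = 13;  s_296 = 121;  s_297 = 108;  s_298 = 26
  s_299 = 90;  s_300 = 18;  s_301 = 107;  s_302 = 178;  s_303 = 161;  s_304 = 89
s_305 = 48·89 + 197·161 + 53·178 + 181·107 + 163·18 = 140
s_306 = 48·140 + 197·89 + 53·161 + 181·178 + 163·107 = 13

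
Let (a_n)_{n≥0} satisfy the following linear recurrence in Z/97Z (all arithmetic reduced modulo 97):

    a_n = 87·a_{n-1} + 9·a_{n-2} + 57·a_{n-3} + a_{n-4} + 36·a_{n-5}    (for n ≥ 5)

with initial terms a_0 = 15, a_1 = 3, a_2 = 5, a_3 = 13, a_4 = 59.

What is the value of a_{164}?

a_5 = 87·59 + 9·13 + 57·5 + 1·3 + 36·15 = 64
a_6 = 87·64 + 9·59 + 57·13 + 1·5 + 36·3 = 66
a_7 = 87·66 + 9·64 + 57·59 + 1·13 + 36·5 = 77
a_8 = 87·77 + 9·66 + 57·64 + 1·59 + 36·13 = 22
a_9 = 87·22 + 9·77 + 57·66 + 1·64 + 36·59 = 21
a_10 = 87·21 + 9·22 + 57·77 + 1·66 + 36·64 = 54
Continuing the recurrence:
  a_11 = 58;  a_12 = 17;  a_13 = 72;  a_14 = 57;  a_15 = 42;  a_16 = 94
  a_17 = 73;  a_18 = 18;  a_19 = 72;  a_20 = 68;  a_21 = 86;  a_22 = 3
  a_23 = 5;  a_24 = 70;  a_25 = 13;  a_26 = 4;  a_27 = 9;  a_28 = 64
  a_29 = 68;  a_30 = 8;  a_31 = 65;  a_32 = 0;  a_33 = 18;  a_34 = 64
  a_35 = 69;  a_36 = 51;  a_37 = 91;  a_38 = 23;  a_39 = 49;  a_40 = 67
  a_41 = 2;  a_42 = 79;  a_43 = 44;  a_44 = 82;  a_45 = 91;  a_46 = 62
  a_47 = 1;  a_48 = 29;  a_49 = 88;  a_50 = 60;  a_51 = 4;  a_52 = 52
  a_53 = 91;  a_54 = 7;  a_55 = 57;  a_56 = 26;  a_57 = 93;  a_58 = 16
  a_59 = 43;  a_60 = 12;  a_61 = 74;  a_62 = 42;  a_63 = 94;  a_64 = 75
  a_65 = 86;  a_66 = 22;  a_67 = 33;  a_68 = 81;  a_69 = 35;  a_70 = 43
  a_71 = 89;  a_72 = 45;  a_73 = 30;  a_74 = 79;  a_75 = 93;  a_76 = 84
  a_77 = 39;  a_78 = 36;  a_79 = 53;  a_80 = 17;  a_81 = 87;  a_82 = 58
  a_83 = 96;  a_84 = 44;  a_85 = 64;  a_86 = 76;  a_87 = 46;  a_88 = 0
  a_89 = 89;  a_90 = 38;  a_91 = 2;  a_92 = 67;  a_93 = 51;  a_94 = 54
  a_95 = 64;  a_96 = 79;  a_97 = 89;  a_98 = 24;  a_99 = 88;  a_100 = 2
  a_101 = 29;  a_102 = 18;  a_103 = 80;  a_104 = 14;  a_105 = 58;  a_106 = 27
  a_107 = 32;  a_108 = 12;  a_109 = 38;  a_110 = 78;  a_111 = 86;  a_112 = 68
  a_113 = 63;  a_114 = 25;  a_115 = 6;  a_116 = 33;  a_117 = 71;  a_118 = 88
  a_119 = 24;  a_120 = 95;  a_121 = 12;  a_122 = 91;  a_123 = 45;  a_124 = 72
  a_125 = 59;  a_126 = 42;  a_127 = 67;  a_128 = 10;  a_129 = 19;  a_130 = 65
  a_131 = 21;  a_132 = 0;  a_133 = 5;  a_134 = 53;  a_135 = 33;  a_136 = 24
  a_137 = 76;  a_138 = 18;  a_139 = 30;  a_140 = 71;  a_141 = 71;  a_142 = 28
  a_143 = 40;  a_144 = 6;  a_145 = 61;  a_146 = 40;  a_147 = 84;  a_148 = 78
  a_149 = 11;  a_150 = 50;  a_151 = 40;  a_152 = 93;  a_153 = 55;  a_154 = 6
  a_155 = 10;  a_156 = 63;  a_157 = 4;  a_158 = 76;  a_159 = 86;  a_160 = 87
  a_161 = 9;  a_162 = 92
a_163 = 87·92 + 9·9 + 57·87 + 1·86 + 36·76 = 55
a_164 = 87·55 + 9·92 + 57·9 + 1·87 + 36·86 = 94

94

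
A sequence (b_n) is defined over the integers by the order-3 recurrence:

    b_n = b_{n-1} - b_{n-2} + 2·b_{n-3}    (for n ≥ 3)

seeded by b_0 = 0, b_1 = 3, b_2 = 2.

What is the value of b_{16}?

b_3 = 1·2 + -1·3 + 2·0 = -1
b_4 = 1·-1 + -1·2 + 2·3 = 3
b_5 = 1·3 + -1·-1 + 2·2 = 8
b_6 = 1·8 + -1·3 + 2·-1 = 3
b_7 = 1·3 + -1·8 + 2·3 = 1
b_8 = 1·1 + -1·3 + 2·8 = 14
b_9 = 1·14 + -1·1 + 2·3 = 19
b_10 = 1·19 + -1·14 + 2·1 = 7
b_11 = 1·7 + -1·19 + 2·14 = 16
b_12 = 1·16 + -1·7 + 2·19 = 47
b_13 = 1·47 + -1·16 + 2·7 = 45
b_14 = 1·45 + -1·47 + 2·16 = 30
b_15 = 1·30 + -1·45 + 2·47 = 79
b_16 = 1·79 + -1·30 + 2·45 = 139

139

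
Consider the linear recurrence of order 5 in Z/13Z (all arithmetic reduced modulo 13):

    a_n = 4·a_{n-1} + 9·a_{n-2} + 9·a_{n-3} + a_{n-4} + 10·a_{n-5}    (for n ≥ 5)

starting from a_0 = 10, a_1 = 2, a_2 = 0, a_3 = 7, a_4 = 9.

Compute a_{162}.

a_5 = 4·9 + 9·7 + 9·0 + 1·2 + 10·10 = 6
a_6 = 4·6 + 9·9 + 9·7 + 1·0 + 10·2 = 6
a_7 = 4·6 + 9·6 + 9·9 + 1·7 + 10·0 = 10
a_8 = 4·10 + 9·6 + 9·6 + 1·9 + 10·7 = 6
a_9 = 4·6 + 9·10 + 9·6 + 1·6 + 10·9 = 4
a_10 = 4·4 + 9·6 + 9·10 + 1·6 + 10·6 = 5
Continuing the recurrence:
  a_11 = 11;  a_12 = 10;  a_13 = 1;  a_14 = 4;  a_15 = 7;  a_16 = 11
  a_17 = 10;  a_18 = 8;  a_19 = 8;  a_20 = 2;  a_21 = 12;  a_22 = 12
  a_23 = 2;  a_24 = 7;  a_25 = 4;  a_26 = 8;  a_27 = 6;  a_28 = 3
  a_29 = 4;  a_30 = 2;  a_31 = 1;  a_32 = 4;  a_33 = 12;  a_34 = 5
  a_35 = 3;  a_36 = 10;  a_37 = 8;  a_38 = 1;  a_39 = 11;  a_40 = 9
  a_41 = 5;  a_42 = 8;  a_43 = 10;  a_44 = 3;  a_45 = 9;  a_46 = 3
  a_47 = 2;  a_48 = 11;  a_49 = 11;  a_50 = 7;  a_51 = 11;  a_52 = 3
  a_53 = 9;  a_54 = 6;  a_55 = 5;  a_56 = 8;  a_57 = 1;  a_58 = 9
  a_59 = 0;  a_60 = 5;  a_61 = 0;  a_62 = 12;  a_63 = 1;  a_64 = 0
  a_65 = 11;  a_66 = 0;  a_67 = 12;  a_68 = 1;  a_69 = 6;  a_70 = 4
  a_71 = 0;  a_72 = 3;  a_73 = 12;  a_74 = 9;  a_75 = 3;  a_76 = 9
  a_77 = 4;  a_78 = 6;  a_79 = 0;  a_80 = 12;  a_81 = 1;  a_82 = 2
  a_83 = 3;  a_84 = 12;  a_85 = 6;  a_86 = 2;  a_87 = 11;  a_88 = 2
  a_89 = 4;  a_90 = 0;  a_91 = 7;  a_92 = 7;  a_93 = 11;  a_94 = 2
  a_95 = 8;  a_96 = 5;  a_97 = 9;  a_98 = 5;  a_99 = 5;  a_100 = 10
  a_101 = 7;  a_102 = 11;  a_103 = 5;  a_104 = 8;  a_105 = 10;  a_106 = 4
  a_107 = 7;  a_108 = 4;  a_109 = 10;  a_110 = 9;  a_111 = 1;  a_112 = 2
  a_113 = 5;  a_114 = 0;  a_115 = 11;  a_116 = 10;  a_117 = 8;  a_118 = 11
  a_119 = 9;  a_120 = 2;  a_121 = 10;  a_122 = 9;  a_123 = 3;  a_124 = 2
  a_125 = 3;  a_126 = 10;  a_127 = 9;  a_128 = 3;  a_129 = 11;  a_130 = 10
  a_131 = 2;  a_132 = 4;  a_133 = 9;  a_134 = 2;  a_135 = 6;  a_136 = 4
  a_137 = 7;  a_138 = 2;  a_139 = 3;  a_140 = 1;  a_141 = 5;  a_142 = 11
  a_143 = 4;  a_144 = 9;  a_145 = 4;  a_146 = 12;  a_147 = 6;  a_148 = 9
  a_149 = 6;  a_150 = 3;  a_151 = 0;  a_152 = 7;  a_153 = 8;  a_154 = 2
  a_155 = 4;  a_156 = 9;  a_157 = 12;  a_158 = 0;  a_159 = 5;  a_160 = 8
a_161 = 4·8 + 9·5 + 9·0 + 1·12 + 10·9 = 10
a_162 = 4·10 + 9·8 + 9·5 + 1·0 + 10·12 = 4

4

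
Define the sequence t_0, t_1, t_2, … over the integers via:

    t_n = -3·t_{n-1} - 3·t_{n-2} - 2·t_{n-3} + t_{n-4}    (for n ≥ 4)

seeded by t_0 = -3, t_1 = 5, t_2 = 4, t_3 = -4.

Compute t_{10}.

t_4 = -3·-4 + -3·4 + -2·5 + 1·-3 = -13
t_5 = -3·-13 + -3·-4 + -2·4 + 1·5 = 48
t_6 = -3·48 + -3·-13 + -2·-4 + 1·4 = -93
t_7 = -3·-93 + -3·48 + -2·-13 + 1·-4 = 157
t_8 = -3·157 + -3·-93 + -2·48 + 1·-13 = -301
t_9 = -3·-301 + -3·157 + -2·-93 + 1·48 = 666
t_10 = -3·666 + -3·-301 + -2·157 + 1·-93 = -1502

-1502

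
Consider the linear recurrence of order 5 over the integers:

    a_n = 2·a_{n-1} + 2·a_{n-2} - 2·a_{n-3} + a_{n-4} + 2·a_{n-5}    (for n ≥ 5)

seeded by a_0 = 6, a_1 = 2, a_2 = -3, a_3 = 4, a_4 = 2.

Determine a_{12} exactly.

a_5 = 2·2 + 2·4 + -2·-3 + 1·2 + 2·6 = 32
a_6 = 2·32 + 2·2 + -2·4 + 1·-3 + 2·2 = 61
a_7 = 2·61 + 2·32 + -2·2 + 1·4 + 2·-3 = 180
a_8 = 2·180 + 2·61 + -2·32 + 1·2 + 2·4 = 428
a_9 = 2·428 + 2·180 + -2·61 + 1·32 + 2·2 = 1130
a_10 = 2·1130 + 2·428 + -2·180 + 1·61 + 2·32 = 2881
a_11 = 2·2881 + 2·1130 + -2·428 + 1·180 + 2·61 = 7468
a_12 = 2·7468 + 2·2881 + -2·1130 + 1·428 + 2·180 = 19226

19226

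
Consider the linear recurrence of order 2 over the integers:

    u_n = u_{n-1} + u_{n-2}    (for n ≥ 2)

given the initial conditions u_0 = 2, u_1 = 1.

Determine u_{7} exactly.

u_2 = 1·1 + 1·2 = 3
u_3 = 1·3 + 1·1 = 4
u_4 = 1·4 + 1·3 = 7
u_5 = 1·7 + 1·4 = 11
u_6 = 1·11 + 1·7 = 18
u_7 = 1·18 + 1·11 = 29

29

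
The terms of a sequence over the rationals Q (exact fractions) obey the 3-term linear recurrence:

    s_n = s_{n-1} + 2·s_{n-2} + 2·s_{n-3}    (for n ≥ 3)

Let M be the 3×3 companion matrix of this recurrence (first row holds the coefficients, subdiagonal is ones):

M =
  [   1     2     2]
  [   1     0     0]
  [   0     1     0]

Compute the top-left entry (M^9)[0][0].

(M^9)[0][0] is the top entry after applying M 9 times to the unit state (1, 0, 0). Equivalently it is h_{11} for the auxiliary sequence (h_n) obeying the same recurrence with h_2 = 1 and h_i = 0 for 0 ≤ i < 2:
h_3 = 1·1 + 2·0 + 2·0 = 1
h_4 = 1·1 + 2·1 + 2·0 = 3
h_5 = 1·3 + 2·1 + 2·1 = 7
h_6 = 1·7 + 2·3 + 2·1 = 15
h_7 = 1·15 + 2·7 + 2·3 = 35
h_8 = 1·35 + 2·15 + 2·7 = 79
h_9 = 1·79 + 2·35 + 2·15 = 179
h_10 = 1·179 + 2·79 + 2·35 = 407
h_11 = 1·407 + 2·179 + 2·79 = 923

923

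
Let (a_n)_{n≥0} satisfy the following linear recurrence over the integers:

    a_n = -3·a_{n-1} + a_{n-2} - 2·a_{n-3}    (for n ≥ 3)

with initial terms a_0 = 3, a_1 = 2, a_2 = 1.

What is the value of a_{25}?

-3782015513138

a_3 = -3·1 + 1·2 + -2·3 = -7
a_4 = -3·-7 + 1·1 + -2·2 = 18
a_5 = -3·18 + 1·-7 + -2·1 = -63
a_6 = -3·-63 + 1·18 + -2·-7 = 221
a_7 = -3·221 + 1·-63 + -2·18 = -762
a_8 = -3·-762 + 1·221 + -2·-63 = 2633
a_9 = -3·2633 + 1·-762 + -2·221 = -9103
a_10 = -3·-9103 + 1·2633 + -2·-762 = 31466
a_11 = -3·31466 + 1·-9103 + -2·2633 = -108767
a_12 = -3·-108767 + 1·31466 + -2·-9103 = 375973
a_13 = -3·375973 + 1·-108767 + -2·31466 = -1299618
a_14 = -3·-1299618 + 1·375973 + -2·-108767 = 4492361
a_15 = -3·4492361 + 1·-1299618 + -2·375973 = -15528647
a_16 = -3·-15528647 + 1·4492361 + -2·-1299618 = 53677538
a_17 = -3·53677538 + 1·-15528647 + -2·4492361 = -185545983
a_18 = -3·-185545983 + 1·53677538 + -2·-15528647 = 641372781
a_19 = -3·641372781 + 1·-185545983 + -2·53677538 = -2217019402
a_20 = -3·-2217019402 + 1·641372781 + -2·-185545983 = 7663522953
a_21 = -3·7663522953 + 1·-2217019402 + -2·641372781 = -26490333823
a_22 = -3·-26490333823 + 1·7663522953 + -2·-2217019402 = 91568563226
a_23 = -3·91568563226 + 1·-26490333823 + -2·7663522953 = -316523069407
a_24 = -3·-316523069407 + 1·91568563226 + -2·-26490333823 = 1094118439093
a_25 = -3·1094118439093 + 1·-316523069407 + -2·91568563226 = -3782015513138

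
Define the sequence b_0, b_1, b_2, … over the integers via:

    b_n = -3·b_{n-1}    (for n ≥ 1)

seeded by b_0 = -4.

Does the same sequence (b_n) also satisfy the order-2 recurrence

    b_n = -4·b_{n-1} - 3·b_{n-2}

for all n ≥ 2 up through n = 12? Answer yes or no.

Terms b_0..b_12: -4, 12, -36, 108, -324, 972, -2916, 8748, -26244, 78732, -236196, 708588, -2125764
n=2: candidate gives -36, actual b_2 = -36 ✓
n=3: candidate gives 108, actual b_3 = 108 ✓
n=4: candidate gives -324, actual b_4 = -324 ✓
n=5: candidate gives 972, actual b_5 = 972 ✓
n=6: candidate gives -2916, actual b_6 = -2916 ✓
n=7: candidate gives 8748, actual b_7 = 8748 ✓
n=8: candidate gives -26244, actual b_8 = -26244 ✓
n=9: candidate gives 78732, actual b_9 = 78732 ✓
n=10: candidate gives -236196, actual b_10 = -236196 ✓
n=11: candidate gives 708588, actual b_11 = 708588 ✓
n=12: candidate gives -2125764, actual b_12 = -2125764 ✓

yes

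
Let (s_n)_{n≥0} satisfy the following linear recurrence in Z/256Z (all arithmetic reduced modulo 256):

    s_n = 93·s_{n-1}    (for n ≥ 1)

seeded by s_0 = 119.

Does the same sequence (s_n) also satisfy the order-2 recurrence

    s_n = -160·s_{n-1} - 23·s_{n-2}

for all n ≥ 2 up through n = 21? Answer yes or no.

Terms s_0..s_21: 119, 59, 111, 83, 39, 43, 159, 195, 215, 27, 207, 51, 135, 11, 255, 163, 55, 251, 47, 19, 231, 235
n=2: candidate gives 111, actual s_2 = 111 ✓
n=3: candidate gives 83, actual s_3 = 83 ✓
n=4: candidate gives 39, actual s_4 = 39 ✓
n=5: candidate gives 43, actual s_5 = 43 ✓
n=6: candidate gives 159, actual s_6 = 159 ✓
n=7: candidate gives 195, actual s_7 = 195 ✓
n=8: candidate gives 215, actual s_8 = 215 ✓
n=9: candidate gives 27, actual s_9 = 27 ✓
n=10: candidate gives 207, actual s_10 = 207 ✓
n=11: candidate gives 51, actual s_11 = 51 ✓
n=12: candidate gives 135, actual s_12 = 135 ✓
n=13: candidate gives 11, actual s_13 = 11 ✓
n=14: candidate gives 255, actual s_14 = 255 ✓
n=15: candidate gives 163, actual s_15 = 163 ✓
n=16: candidate gives 55, actual s_16 = 55 ✓
n=17: candidate gives 251, actual s_17 = 251 ✓
n=18: candidate gives 47, actual s_18 = 47 ✓
n=19: candidate gives 19, actual s_19 = 19 ✓
n=20: candidate gives 231, actual s_20 = 231 ✓
n=21: candidate gives 235, actual s_21 = 235 ✓

yes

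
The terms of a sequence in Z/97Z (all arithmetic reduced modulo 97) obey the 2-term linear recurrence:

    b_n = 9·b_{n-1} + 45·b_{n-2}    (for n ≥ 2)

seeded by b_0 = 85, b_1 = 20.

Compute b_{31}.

b_2 = 9·20 + 45·85 = 28
b_3 = 9·28 + 45·20 = 85
b_4 = 9·85 + 45·28 = 85
b_5 = 9·85 + 45·85 = 31
b_6 = 9·31 + 45·85 = 30
b_7 = 9·30 + 45·31 = 16
b_8 = 9·16 + 45·30 = 39
b_9 = 9·39 + 45·16 = 4
b_10 = 9·4 + 45·39 = 45
b_11 = 9·45 + 45·4 = 3
b_12 = 9·3 + 45·45 = 15
b_13 = 9·15 + 45·3 = 76
b_14 = 9·76 + 45·15 = 1
b_15 = 9·1 + 45·76 = 34
b_16 = 9·34 + 45·1 = 60
b_17 = 9·60 + 45·34 = 33
b_18 = 9·33 + 45·60 = 87
b_19 = 9·87 + 45·33 = 37
b_20 = 9·37 + 45·87 = 77
b_21 = 9·77 + 45·37 = 30
b_22 = 9·30 + 45·77 = 49
b_23 = 9·49 + 45·30 = 45
b_24 = 9·45 + 45·49 = 88
b_25 = 9·88 + 45·45 = 4
b_26 = 9·4 + 45·88 = 19
b_27 = 9·19 + 45·4 = 60
b_28 = 9·60 + 45·19 = 37
b_29 = 9·37 + 45·60 = 26
b_30 = 9·26 + 45·37 = 56
b_31 = 9·56 + 45·26 = 25

25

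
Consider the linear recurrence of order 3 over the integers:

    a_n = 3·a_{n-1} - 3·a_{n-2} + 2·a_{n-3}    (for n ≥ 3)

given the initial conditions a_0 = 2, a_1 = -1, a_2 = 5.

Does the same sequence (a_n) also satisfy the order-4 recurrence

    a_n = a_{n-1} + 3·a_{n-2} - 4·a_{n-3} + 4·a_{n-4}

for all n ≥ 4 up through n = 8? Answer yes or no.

yes

Terms a_0..a_8: 2, -1, 5, 22, 49, 91, 170, 335, 677
n=4: candidate gives 49, actual a_4 = 49 ✓
n=5: candidate gives 91, actual a_5 = 91 ✓
n=6: candidate gives 170, actual a_6 = 170 ✓
n=7: candidate gives 335, actual a_7 = 335 ✓
n=8: candidate gives 677, actual a_8 = 677 ✓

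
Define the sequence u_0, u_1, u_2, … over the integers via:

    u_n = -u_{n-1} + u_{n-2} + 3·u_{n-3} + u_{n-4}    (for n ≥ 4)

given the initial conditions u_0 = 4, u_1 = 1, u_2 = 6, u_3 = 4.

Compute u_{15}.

546

u_4 = -1·4 + 1·6 + 3·1 + 1·4 = 9
u_5 = -1·9 + 1·4 + 3·6 + 1·1 = 14
u_6 = -1·14 + 1·9 + 3·4 + 1·6 = 13
u_7 = -1·13 + 1·14 + 3·9 + 1·4 = 32
u_8 = -1·32 + 1·13 + 3·14 + 1·9 = 32
u_9 = -1·32 + 1·32 + 3·13 + 1·14 = 53
u_10 = -1·53 + 1·32 + 3·32 + 1·13 = 88
u_11 = -1·88 + 1·53 + 3·32 + 1·32 = 93
u_12 = -1·93 + 1·88 + 3·53 + 1·32 = 186
u_13 = -1·186 + 1·93 + 3·88 + 1·53 = 224
u_14 = -1·224 + 1·186 + 3·93 + 1·88 = 329
u_15 = -1·329 + 1·224 + 3·186 + 1·93 = 546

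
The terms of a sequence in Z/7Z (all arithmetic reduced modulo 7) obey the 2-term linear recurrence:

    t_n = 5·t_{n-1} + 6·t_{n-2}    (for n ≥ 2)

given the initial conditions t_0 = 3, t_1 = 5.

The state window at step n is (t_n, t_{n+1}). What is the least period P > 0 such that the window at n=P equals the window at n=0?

14

n=0: window = (3, 5)
n=1: window = (5, 1)
n=2: window = (1, 0)
n=3: window = (0, 6)
n=4: window = (6, 2)
n=5: window = (2, 4)
n=6: window = (4, 4)
n=7: window = (4, 2)
n=8: window = (2, 6)
n=9: window = (6, 0)
n=10: window = (0, 1)
n=11: window = (1, 5)
n=12: window = (5, 3)
n=13: window = (3, 3)
n=14: window = (3, 5)
window at n=14 equals window at n=0 → period = 14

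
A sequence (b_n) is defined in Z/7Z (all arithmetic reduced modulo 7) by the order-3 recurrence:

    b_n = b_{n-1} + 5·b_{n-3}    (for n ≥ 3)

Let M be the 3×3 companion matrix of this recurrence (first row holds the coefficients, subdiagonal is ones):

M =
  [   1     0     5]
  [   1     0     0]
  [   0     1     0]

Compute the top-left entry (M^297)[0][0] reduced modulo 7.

(M^297)[0][0] is the top entry after applying M 297 times to the unit state (1, 0, 0). Equivalently it is h_{299} for the auxiliary sequence (h_n) obeying the same recurrence with h_2 = 1 and h_i = 0 for 0 ≤ i < 2:
h_3 = 1·1 + 0·0 + 5·0 = 1
h_4 = 1·1 + 0·1 + 5·0 = 1
h_5 = 1·1 + 0·1 + 5·1 = 6
h_6 = 1·6 + 0·1 + 5·1 = 4
h_7 = 1·4 + 0·6 + 5·1 = 2
h_8 = 1·2 + 0·4 + 5·6 = 4
h_9 = 1·4 + 0·2 + 5·4 = 3
h_10 = 1·3 + 0·4 + 5·2 = 6
h_11 = 1·6 + 0·3 + 5·4 = 5
h_12 = 1·5 + 0·6 + 5·3 = 6
h_13 = 1·6 + 0·5 + 5·6 = 1
h_14 = 1·1 + 0·6 + 5·5 = 5
h_15 = 1·5 + 0·1 + 5·6 = 0
h_16 = 1·0 + 0·5 + 5·1 = 5
h_17 = 1·5 + 0·0 + 5·5 = 2
h_18 = 1·2 + 0·5 + 5·0 = 2
h_19 = 1·2 + 0·2 + 5·5 = 6
h_20 = 1·6 + 0·2 + 5·2 = 2
h_21 = 1·2 + 0·6 + 5·2 = 5
h_22 = 1·5 + 0·2 + 5·6 = 0
h_23 = 1·0 + 0·5 + 5·2 = 3
h_24 = 1·3 + 0·0 + 5·5 = 0
h_25 = 1·0 + 0·3 + 5·0 = 0
h_26 = 1·0 + 0·0 + 5·3 = 1
(h_24, h_25, h_26) = (0, 0, 1) = (h_0, h_1, h_2), so the sequence has period 24.
299 ≡ 11 (mod 24), hence h_299 = h_11 = 5.

5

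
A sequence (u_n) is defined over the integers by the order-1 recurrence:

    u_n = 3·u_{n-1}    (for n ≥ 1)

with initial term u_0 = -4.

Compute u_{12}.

-2125764

u_1 = 3·-4 = -12
u_2 = 3·-12 = -36
u_3 = 3·-36 = -108
u_4 = 3·-108 = -324
u_5 = 3·-324 = -972
u_6 = 3·-972 = -2916
u_7 = 3·-2916 = -8748
u_8 = 3·-8748 = -26244
u_9 = 3·-26244 = -78732
u_10 = 3·-78732 = -236196
u_11 = 3·-236196 = -708588
u_12 = 3·-708588 = -2125764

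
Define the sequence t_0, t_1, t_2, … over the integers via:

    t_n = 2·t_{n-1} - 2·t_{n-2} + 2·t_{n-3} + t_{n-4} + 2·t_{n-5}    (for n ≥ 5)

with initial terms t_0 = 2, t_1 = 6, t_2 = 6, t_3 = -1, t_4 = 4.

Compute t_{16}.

21408

t_5 = 2·4 + -2·-1 + 2·6 + 1·6 + 2·2 = 32
t_6 = 2·32 + -2·4 + 2·-1 + 1·6 + 2·6 = 72
t_7 = 2·72 + -2·32 + 2·4 + 1·-1 + 2·6 = 99
t_8 = 2·99 + -2·72 + 2·32 + 1·4 + 2·-1 = 120
t_9 = 2·120 + -2·99 + 2·72 + 1·32 + 2·4 = 226
t_10 = 2·226 + -2·120 + 2·99 + 1·72 + 2·32 = 546
t_11 = 2·546 + -2·226 + 2·120 + 1·99 + 2·72 = 1123
t_12 = 2·1123 + -2·546 + 2·226 + 1·120 + 2·99 = 1924
t_13 = 2·1924 + -2·1123 + 2·546 + 1·226 + 2·120 = 3160
t_14 = 2·3160 + -2·1924 + 2·1123 + 1·546 + 2·226 = 5716
t_15 = 2·5716 + -2·3160 + 2·1924 + 1·1123 + 2·546 = 11175
t_16 = 2·11175 + -2·5716 + 2·3160 + 1·1924 + 2·1123 = 21408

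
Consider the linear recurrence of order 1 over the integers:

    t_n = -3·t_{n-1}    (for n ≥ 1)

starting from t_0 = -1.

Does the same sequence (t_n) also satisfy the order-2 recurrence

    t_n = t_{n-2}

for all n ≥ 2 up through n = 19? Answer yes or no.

no

Terms t_0..t_19: -1, 3, -9, 27, -81, 243, -729, 2187, -6561, 19683, -59049, 177147, -531441, 1594323, -4782969, 14348907, -43046721, 129140163, -387420489, 1162261467
n=2: candidate gives -1, actual t_2 = -9 ✗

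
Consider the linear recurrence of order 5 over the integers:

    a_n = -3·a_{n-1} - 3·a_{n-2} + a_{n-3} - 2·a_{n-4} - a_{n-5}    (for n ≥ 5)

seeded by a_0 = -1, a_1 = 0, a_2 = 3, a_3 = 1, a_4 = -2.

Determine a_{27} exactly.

121278616

a_5 = -3·-2 + -3·1 + 1·3 + -2·0 + -1·-1 = 7
a_6 = -3·7 + -3·-2 + 1·1 + -2·3 + -1·0 = -20
a_7 = -3·-20 + -3·7 + 1·-2 + -2·1 + -1·3 = 32
a_8 = -3·32 + -3·-20 + 1·7 + -2·-2 + -1·1 = -26
a_9 = -3·-26 + -3·32 + 1·-20 + -2·7 + -1·-2 = -50
a_10 = -3·-50 + -3·-26 + 1·32 + -2·-20 + -1·7 = 293
a_11 = -3·293 + -3·-50 + 1·-26 + -2·32 + -1·-20 = -799
a_12 = -3·-799 + -3·293 + 1·-50 + -2·-26 + -1·32 = 1488
a_13 = -3·1488 + -3·-799 + 1·293 + -2·-50 + -1·-26 = -1648
a_14 = -3·-1648 + -3·1488 + 1·-799 + -2·293 + -1·-50 = -855
a_15 = -3·-855 + -3·-1648 + 1·1488 + -2·-799 + -1·293 = 10302
a_16 = -3·10302 + -3·-855 + 1·-1648 + -2·1488 + -1·-799 = -32166
a_17 = -3·-32166 + -3·10302 + 1·-855 + -2·-1648 + -1·1488 = 66545
a_18 = -3·66545 + -3·-32166 + 1·10302 + -2·-855 + -1·-1648 = -89477
a_19 = -3·-89477 + -3·66545 + 1·-32166 + -2·10302 + -1·-855 = 16881
a_20 = -3·16881 + -3·-89477 + 1·66545 + -2·-32166 + -1·10302 = 338363
a_21 = -3·338363 + -3·16881 + 1·-89477 + -2·66545 + -1·-32166 = -1256133
a_22 = -3·-1256133 + -3·338363 + 1·16881 + -2·-89477 + -1·66545 = 2882600
a_23 = -3·2882600 + -3·-1256133 + 1·338363 + -2·16881 + -1·-89477 = -4485323
a_24 = -3·-4485323 + -3·2882600 + 1·-1256133 + -2·338363 + -1·16881 = 2858429
a_25 = -3·2858429 + -3·-4485323 + 1·2882600 + -2·-1256133 + -1·338363 = 9937185
a_26 = -3·9937185 + -3·2858429 + 1·-4485323 + -2·2882600 + -1·-1256133 = -47381232
a_27 = -3·-47381232 + -3·9937185 + 1·2858429 + -2·-4485323 + -1·2882600 = 121278616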